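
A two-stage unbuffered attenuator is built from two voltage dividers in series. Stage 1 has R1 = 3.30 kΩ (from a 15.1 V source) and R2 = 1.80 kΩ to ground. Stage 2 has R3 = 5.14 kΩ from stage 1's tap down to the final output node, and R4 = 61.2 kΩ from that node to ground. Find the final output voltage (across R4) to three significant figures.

V_out ≈ 4.83 V

Stage 2 presents R3+R4 = 66.34 kΩ as a load on stage 1's tap.
Stage 1's lower leg becomes R2‖(R3+R4) = 1.752 kΩ, so V_mid = 15.1 × 1.752/5.052 = 5.237 V.
Stage 2 is itself unloaded: V_out = V_mid × R4/(R3+R4) = 5.237 × 61.2/66.34 = 4.83 V.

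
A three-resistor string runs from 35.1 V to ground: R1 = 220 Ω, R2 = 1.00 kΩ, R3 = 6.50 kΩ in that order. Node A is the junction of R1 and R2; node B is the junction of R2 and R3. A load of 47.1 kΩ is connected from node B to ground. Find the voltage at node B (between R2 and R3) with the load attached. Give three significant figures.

At node B, R3 is in parallel with the load: R3‖R_L = 5712 Ω.
Below node A the resistance is R2 + (R3‖R_L) = 6712 Ω, so V_A = 35.1 × 6712/6932 = 33.99 V.
Then V_B = V_A × (R3‖R_L)/(R2 + R3‖R_L) = 33.99 × 5712/6712 = 28.9 V.

V ≈ 28.9 V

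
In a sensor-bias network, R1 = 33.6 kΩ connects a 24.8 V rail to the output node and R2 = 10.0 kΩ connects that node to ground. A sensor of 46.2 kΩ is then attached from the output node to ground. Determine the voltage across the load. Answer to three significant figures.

V_out ≈ 4.87 V

The load sits in parallel with R2: R2‖R_L = (10.0 × 46.2) / (10.0 + 46.2) = 8.221 kΩ.
V_out = 24.8 × 8.221 / (33.6 + 8.221) = 24.8 × 8.221/41.82 = 4.87 V.
(Unloaded it would have been 5.69 V.)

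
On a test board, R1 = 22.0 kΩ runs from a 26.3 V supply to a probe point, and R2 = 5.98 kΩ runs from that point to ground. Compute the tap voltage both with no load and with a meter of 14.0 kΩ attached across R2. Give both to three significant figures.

Unloaded: 5.62 V; loaded: 4.21 V

Open-circuit: V = 26.3 × 5.98/(22.0 + 5.98) = 5.62 V.
With the load, R2 becomes R2‖R_L = 4.190 kΩ, so V = 26.3 × 4.190/26.19 = 4.21 V.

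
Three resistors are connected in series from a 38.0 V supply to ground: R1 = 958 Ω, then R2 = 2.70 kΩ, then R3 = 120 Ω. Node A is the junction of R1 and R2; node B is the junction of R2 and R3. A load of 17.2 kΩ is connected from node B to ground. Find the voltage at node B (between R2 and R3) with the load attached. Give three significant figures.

At node B, R3 is in parallel with the load: R3‖R_L = 119.2 Ω.
Below node A the resistance is R2 + (R3‖R_L) = 2819 Ω, so V_A = 38.0 × 2819/3777 = 28.36 V.
Then V_B = V_A × (R3‖R_L)/(R2 + R3‖R_L) = 28.36 × 119.2/2819 = 1.20 V.

V ≈ 1.20 V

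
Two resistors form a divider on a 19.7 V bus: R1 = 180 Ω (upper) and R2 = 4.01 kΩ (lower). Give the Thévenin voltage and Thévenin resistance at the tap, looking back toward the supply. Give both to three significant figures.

V_th = 18.9 V, R_th = 172 Ω

V_th is the open-circuit tap voltage: 19.7 × 4010/(180 + 4010) = 18.9 V.
With the supply zeroed, R1 and R2 appear in parallel from the tap: R_th = R1‖R2 = (180 × 4010)/4190 = 172 Ω.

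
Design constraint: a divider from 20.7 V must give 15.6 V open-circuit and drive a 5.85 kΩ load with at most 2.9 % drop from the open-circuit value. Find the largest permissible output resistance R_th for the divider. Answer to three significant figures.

Loading drop = R_th/(R_th + R_L) ≤ 0.0290, so R_th ≤ R_L · ε/(1−ε) = 5.85 kΩ × 0.0290/0.9710 = 175 Ω.

R_th ≤ 175 Ω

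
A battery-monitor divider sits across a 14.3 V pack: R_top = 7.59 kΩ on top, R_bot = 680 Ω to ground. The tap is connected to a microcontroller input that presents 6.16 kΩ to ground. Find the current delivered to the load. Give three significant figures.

R_bot‖R_L = 612.4 Ω; V_out = 14.3 × 612.4/8202 = 1.068 V.
I_L = V_out / R_L = 1.068 / 6.16 kΩ = 0.173 mA.

I_L ≈ 0.173 mA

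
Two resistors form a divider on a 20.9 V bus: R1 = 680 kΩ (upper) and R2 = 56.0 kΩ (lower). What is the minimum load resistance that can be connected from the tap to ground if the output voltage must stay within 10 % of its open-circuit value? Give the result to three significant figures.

R_L(min) ≈ 466 kΩ

Output resistance R_th = R1‖R2 = (680 × 56.0)/736.0 = 51.74 kΩ.
The fractional drop is R_th/(R_th + R_L); requiring this ≤ 0.100 gives R_L ≥ R_th(1/0.100 − 1) = 51.74 × 9.000 = 466 kΩ.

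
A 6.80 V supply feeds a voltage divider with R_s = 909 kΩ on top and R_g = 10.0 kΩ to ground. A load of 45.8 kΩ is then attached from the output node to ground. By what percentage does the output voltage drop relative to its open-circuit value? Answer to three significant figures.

17.8 %

Unloaded V = 6.80 × 10.0/919.0 = 0.07399 V.
Loaded: R_g‖R_L = 8.208 kΩ, giving V = 6.80 × 8.208/917.2 = 0.06085 V.
Drop = (0.07399 − 0.06085) / 0.07399 = 17.8 %.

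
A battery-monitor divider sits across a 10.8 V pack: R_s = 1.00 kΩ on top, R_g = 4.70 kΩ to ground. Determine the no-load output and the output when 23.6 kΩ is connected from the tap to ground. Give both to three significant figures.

Open-circuit: V = 10.8 × 4.70/(1.00 + 4.70) = 8.91 V.
With the load, R_g becomes R_g‖R_L = 3.919 kΩ, so V = 10.8 × 3.919/4.919 = 8.60 V.

Unloaded: 8.91 V; loaded: 8.60 V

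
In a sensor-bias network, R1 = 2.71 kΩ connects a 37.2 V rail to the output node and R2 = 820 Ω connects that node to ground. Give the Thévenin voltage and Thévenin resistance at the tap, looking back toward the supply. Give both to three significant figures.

V_th is the open-circuit tap voltage: 37.2 × 820/(2710 + 820) = 8.64 V.
With the supply zeroed, R1 and R2 appear in parallel from the tap: R_th = R1‖R2 = (2710 × 820)/3530 = 630 Ω.

V_th = 8.64 V, R_th = 630 Ω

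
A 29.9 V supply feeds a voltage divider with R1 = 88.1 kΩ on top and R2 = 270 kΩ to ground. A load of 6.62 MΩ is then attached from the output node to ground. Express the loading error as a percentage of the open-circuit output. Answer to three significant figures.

The divider's output (Thévenin) resistance is R1‖R2 = 66.43 kΩ.
Fractional drop under load = R_th/(R_th + R_L) = 66.43 / (66.43 + 6620) = 0.009934.
So the output falls by 0.993 %.

0.993 %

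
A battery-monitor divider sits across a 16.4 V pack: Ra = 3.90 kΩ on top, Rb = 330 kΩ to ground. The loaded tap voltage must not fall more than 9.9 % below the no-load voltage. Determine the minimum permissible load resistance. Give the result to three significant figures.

R_L(min) ≈ 35.1 kΩ

Output resistance R_th = Ra‖Rb = (3.90 × 330)/333.9 = 3.854 kΩ.
The fractional drop is R_th/(R_th + R_L); requiring this ≤ 0.0990 gives R_L ≥ R_th(1/0.0990 − 1) = 3.854 × 9.101 = 35.1 kΩ.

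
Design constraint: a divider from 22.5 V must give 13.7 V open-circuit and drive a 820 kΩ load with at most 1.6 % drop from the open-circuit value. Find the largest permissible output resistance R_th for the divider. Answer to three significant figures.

R_th ≤ 13.3 kΩ

Loading drop = R_th/(R_th + R_L) ≤ 0.0160, so R_th ≤ R_L · ε/(1−ε) = 820 kΩ × 0.0160/0.9840 = 13.3 kΩ.
(Any R1, R2 with R2/(R1+R2) = 0.609 and R1‖R2 ≤ 13.3 kΩ will meet the spec.)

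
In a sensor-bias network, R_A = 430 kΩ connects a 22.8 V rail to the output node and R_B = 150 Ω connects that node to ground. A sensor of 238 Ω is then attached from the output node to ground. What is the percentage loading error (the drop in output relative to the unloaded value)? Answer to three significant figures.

The divider's output (Thévenin) resistance is R_A‖R_B = 149.9 Ω.
Fractional drop under load = R_th/(R_th + R_L) = 149.9 / (149.9 + 238) = 0.3865.
So the output falls by 38.7 %.

38.7 %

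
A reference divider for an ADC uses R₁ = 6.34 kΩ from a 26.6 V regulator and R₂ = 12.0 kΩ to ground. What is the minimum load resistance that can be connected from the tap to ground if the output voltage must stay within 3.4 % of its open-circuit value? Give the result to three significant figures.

R_L(min) ≈ 118 kΩ

Output resistance R_th = R₁‖R₂ = (6.34 × 12.0)/18.34 = 4.148 kΩ.
The fractional drop is R_th/(R_th + R_L); requiring this ≤ 0.0340 gives R_L ≥ R_th(1/0.0340 − 1) = 4.148 × 28.41 = 118 kΩ.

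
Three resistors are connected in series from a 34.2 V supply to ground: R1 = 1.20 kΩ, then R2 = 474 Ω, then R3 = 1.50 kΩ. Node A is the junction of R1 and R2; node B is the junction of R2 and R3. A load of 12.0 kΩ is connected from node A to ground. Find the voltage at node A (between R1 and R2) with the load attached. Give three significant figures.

Below node A the series string R2+R3 = 1974 Ω sits in parallel with the 12000 Ω load: 1695 Ω.
V_A = 34.2 × 1695/(1200 + 1695) = 20.0 V.

V ≈ 20.0 V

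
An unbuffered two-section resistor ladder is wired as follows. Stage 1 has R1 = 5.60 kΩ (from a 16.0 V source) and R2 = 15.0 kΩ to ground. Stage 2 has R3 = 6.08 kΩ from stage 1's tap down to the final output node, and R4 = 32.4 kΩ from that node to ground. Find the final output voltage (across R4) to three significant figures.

V_out ≈ 8.87 V

Stage 2 presents R3+R4 = 38.48 kΩ as a load on stage 1's tap.
Stage 1's lower leg becomes R2‖(R3+R4) = 10.79 kΩ, so V_mid = 16.0 × 10.79/16.39 = 10.53 V.
Stage 2 is itself unloaded: V_out = V_mid × R4/(R3+R4) = 10.53 × 32.4/38.48 = 8.87 V.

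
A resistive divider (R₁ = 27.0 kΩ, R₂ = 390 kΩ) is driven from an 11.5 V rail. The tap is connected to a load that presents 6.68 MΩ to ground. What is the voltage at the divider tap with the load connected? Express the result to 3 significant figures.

The load sits in parallel with R₂: R₂‖R_L = (390 × 6680) / (390 + 6680) = 368.5 kΩ.
V_out = 11.5 × 368.5 / (27.0 + 368.5) = 11.5 × 368.5/395.5 = 10.7 V.
(Unloaded it would have been 10.8 V.)

V_out ≈ 10.7 V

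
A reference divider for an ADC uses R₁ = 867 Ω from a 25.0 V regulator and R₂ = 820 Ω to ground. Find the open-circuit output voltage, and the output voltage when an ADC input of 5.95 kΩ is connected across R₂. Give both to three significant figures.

Unloaded: 12.2 V; loaded: 11.3 V

Open-circuit: V = 25.0 × 820/(867 + 820) = 12.2 V.
With the load, R₂ becomes R₂‖R_L = 720.7 Ω, so V = 25.0 × 720.7/1588 = 11.3 V.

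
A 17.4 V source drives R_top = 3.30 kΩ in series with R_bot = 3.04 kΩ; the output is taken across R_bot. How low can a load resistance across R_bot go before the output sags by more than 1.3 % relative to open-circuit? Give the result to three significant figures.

R_L(min) ≈ 120 kΩ

Output resistance R_th = R_top‖R_bot = (3.30 × 3.04)/6.340 = 1.582 kΩ.
The fractional drop is R_th/(R_th + R_L); requiring this ≤ 0.0130 gives R_L ≥ R_th(1/0.0130 − 1) = 1.582 × 75.92 = 120 kΩ.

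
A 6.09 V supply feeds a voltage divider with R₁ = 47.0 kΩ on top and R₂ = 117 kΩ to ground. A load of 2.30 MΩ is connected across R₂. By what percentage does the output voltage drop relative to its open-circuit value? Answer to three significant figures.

The divider's output (Thévenin) resistance is R₁‖R₂ = 33.53 kΩ.
Fractional drop under load = R_th/(R_th + R_L) = 33.53 / (33.53 + 2300) = 0.01437.
So the output falls by 1.44 %.

1.44 %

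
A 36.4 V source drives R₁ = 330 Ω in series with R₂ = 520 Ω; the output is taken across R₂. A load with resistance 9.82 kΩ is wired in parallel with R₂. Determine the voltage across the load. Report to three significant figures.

The load sits in parallel with R₂: R₂‖R_L = (520 × 9820) / (520 + 9820) = 493.8 Ω.
V_out = 36.4 × 493.8 / (330 + 493.8) = 36.4 × 493.8/823.8 = 21.8 V.

V_out ≈ 21.8 V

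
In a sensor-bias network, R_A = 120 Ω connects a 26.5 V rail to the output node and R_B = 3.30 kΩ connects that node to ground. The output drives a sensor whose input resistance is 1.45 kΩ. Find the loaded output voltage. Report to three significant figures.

V_out ≈ 23.7 V

The load sits in parallel with R_B: R_B‖R_L = (3300 × 1450) / (3300 + 1450) = 1007 Ω.
V_out = 26.5 × 1007 / (120 + 1007) = 26.5 × 1007/1127 = 23.7 V.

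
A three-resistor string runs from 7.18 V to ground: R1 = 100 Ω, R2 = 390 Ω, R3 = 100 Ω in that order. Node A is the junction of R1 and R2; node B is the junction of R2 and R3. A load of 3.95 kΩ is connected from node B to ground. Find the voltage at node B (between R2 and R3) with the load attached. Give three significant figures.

V ≈ 1.19 V

At node B, R3 is in parallel with the load: R3‖R_L = 97.53 Ω.
Below node A the resistance is R2 + (R3‖R_L) = 487.5 Ω, so V_A = 7.18 × 487.5/587.5 = 5.958 V.
Then V_B = V_A × (R3‖R_L)/(R2 + R3‖R_L) = 5.958 × 97.53/487.5 = 1.19 V.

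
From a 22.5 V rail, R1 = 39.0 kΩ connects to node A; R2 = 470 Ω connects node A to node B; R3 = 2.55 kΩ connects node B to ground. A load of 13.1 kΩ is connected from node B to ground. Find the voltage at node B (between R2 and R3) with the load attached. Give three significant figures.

At node B, R3 is in parallel with the load: R3‖R_L = 2135 Ω.
Below node A the resistance is R2 + (R3‖R_L) = 2605 Ω, so V_A = 22.5 × 2605/41600 = 1.409 V.
Then V_B = V_A × (R3‖R_L)/(R2 + R3‖R_L) = 1.409 × 2135/2605 = 1.15 V.

V ≈ 1.15 V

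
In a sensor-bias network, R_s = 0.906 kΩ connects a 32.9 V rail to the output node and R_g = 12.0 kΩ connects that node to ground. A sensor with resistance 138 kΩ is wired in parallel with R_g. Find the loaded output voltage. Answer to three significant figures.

The load sits in parallel with R_g: R_g‖R_L = (12000 × 138000) / (12000 + 138000) = 11040 Ω.
V_out = 32.9 × 11040 / (906 + 11040) = 32.9 × 11040/11950 = 30.4 V.
(Unloaded it would have been 30.6 V.)

V_out ≈ 30.4 V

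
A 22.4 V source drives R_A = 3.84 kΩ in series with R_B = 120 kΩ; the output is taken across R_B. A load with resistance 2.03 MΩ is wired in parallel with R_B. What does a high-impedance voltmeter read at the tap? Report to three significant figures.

V_out ≈ 21.7 V

The load sits in parallel with R_B: R_B‖R_L = (120 × 2030) / (120 + 2030) = 113.3 kΩ.
V_out = 22.4 × 113.3 / (3.84 + 113.3) = 22.4 × 113.3/117.1 = 21.7 V.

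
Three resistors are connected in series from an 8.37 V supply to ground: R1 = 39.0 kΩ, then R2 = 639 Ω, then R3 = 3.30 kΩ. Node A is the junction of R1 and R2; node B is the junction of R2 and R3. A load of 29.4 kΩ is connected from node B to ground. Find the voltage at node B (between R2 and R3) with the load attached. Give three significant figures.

At node B, R3 is in parallel with the load: R3‖R_L = 2967 Ω.
Below node A the resistance is R2 + (R3‖R_L) = 3606 Ω, so V_A = 8.37 × 3606/42610 = 0.7084 V.
Then V_B = V_A × (R3‖R_L)/(R2 + R3‖R_L) = 0.7084 × 2967/3606 = 0.583 V.

V ≈ 0.583 V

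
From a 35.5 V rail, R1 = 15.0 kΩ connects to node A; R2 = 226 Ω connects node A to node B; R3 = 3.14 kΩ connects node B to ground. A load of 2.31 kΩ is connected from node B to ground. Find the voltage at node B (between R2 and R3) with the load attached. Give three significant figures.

At node B, R3 is in parallel with the load: R3‖R_L = 1331 Ω.
Below node A the resistance is R2 + (R3‖R_L) = 1557 Ω, so V_A = 35.5 × 1557/16560 = 3.338 V.
Then V_B = V_A × (R3‖R_L)/(R2 + R3‖R_L) = 3.338 × 1331/1557 = 2.85 V.

V ≈ 2.85 V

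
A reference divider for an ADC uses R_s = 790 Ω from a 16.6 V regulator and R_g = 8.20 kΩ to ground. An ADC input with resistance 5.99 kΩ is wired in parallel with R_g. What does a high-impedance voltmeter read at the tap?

V_out ≈ 13.5 V

The load sits in parallel with R_g: R_g‖R_L = (8200 × 5990) / (8200 + 5990) = 3461 Ω.
V_out = 16.6 × 3461 / (790 + 3461) = 16.6 × 3461/4251 = 13.5 V.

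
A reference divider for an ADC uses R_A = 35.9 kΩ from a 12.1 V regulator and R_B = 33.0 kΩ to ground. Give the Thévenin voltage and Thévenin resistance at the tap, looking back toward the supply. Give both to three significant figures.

V_th = 5.80 V, R_th = 17.2 kΩ

V_th is the open-circuit tap voltage: 12.1 × 33.0/(35.9 + 33.0) = 5.80 V.
With the supply zeroed, R_A and R_B appear in parallel from the tap: R_th = R_A‖R_B = (35.9 × 33.0)/68.90 = 17.2 kΩ.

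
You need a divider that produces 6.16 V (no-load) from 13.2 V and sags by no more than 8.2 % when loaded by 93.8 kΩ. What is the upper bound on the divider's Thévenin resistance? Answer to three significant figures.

R_th ≤ 8.38 kΩ

Loading drop = R_th/(R_th + R_L) ≤ 0.0820, so R_th ≤ R_L · ε/(1−ε) = 93.8 kΩ × 0.0820/0.9180 = 8.38 kΩ.
(Any R1, R2 with R2/(R1+R2) = 0.467 and R1‖R2 ≤ 8.38 kΩ will meet the spec.)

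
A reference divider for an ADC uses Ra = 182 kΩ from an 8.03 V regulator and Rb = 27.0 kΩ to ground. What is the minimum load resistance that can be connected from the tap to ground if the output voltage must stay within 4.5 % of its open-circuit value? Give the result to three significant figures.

Output resistance R_th = Ra‖Rb = (182 × 27.0)/209.0 = 23.51 kΩ.
The fractional drop is R_th/(R_th + R_L); requiring this ≤ 0.0450 gives R_L ≥ R_th(1/0.0450 − 1) = 23.51 × 21.22 = 499 kΩ.

R_L(min) ≈ 499 kΩ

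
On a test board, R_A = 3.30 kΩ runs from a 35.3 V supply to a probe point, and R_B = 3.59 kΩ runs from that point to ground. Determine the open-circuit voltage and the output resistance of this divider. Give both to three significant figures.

V_th = 18.4 V, R_th = 1.72 kΩ

V_th is the open-circuit tap voltage: 35.3 × 3.59/(3.30 + 3.59) = 18.4 V.
With the supply zeroed, R_A and R_B appear in parallel from the tap: R_th = R_A‖R_B = (3.30 × 3.59)/6.890 = 1.72 kΩ.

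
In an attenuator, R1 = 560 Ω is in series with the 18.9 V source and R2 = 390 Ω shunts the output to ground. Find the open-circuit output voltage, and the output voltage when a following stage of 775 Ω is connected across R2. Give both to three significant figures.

Unloaded: 7.76 V; loaded: 5.98 V

Open-circuit: V = 18.9 × 390/(560 + 390) = 7.76 V.
With the load, R2 becomes R2‖R_L = 259.4 Ω, so V = 18.9 × 259.4/819.4 = 5.98 V.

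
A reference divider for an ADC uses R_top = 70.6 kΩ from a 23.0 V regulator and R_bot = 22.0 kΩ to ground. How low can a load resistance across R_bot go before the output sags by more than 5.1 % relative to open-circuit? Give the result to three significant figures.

Output resistance R_th = R_top‖R_bot = (70.6 × 22.0)/92.60 = 16.77 kΩ.
The fractional drop is R_th/(R_th + R_L); requiring this ≤ 0.0510 gives R_L ≥ R_th(1/0.0510 − 1) = 16.77 × 18.61 = 312 kΩ.

R_L(min) ≈ 312 kΩ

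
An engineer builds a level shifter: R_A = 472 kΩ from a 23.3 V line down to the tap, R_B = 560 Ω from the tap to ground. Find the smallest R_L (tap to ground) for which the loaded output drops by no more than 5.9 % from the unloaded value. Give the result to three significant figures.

R_L(min) ≈ 8.92 kΩ

Output resistance R_th = R_A‖R_B = (472000 × 560)/472600 = 559.3 Ω.
The fractional drop is R_th/(R_th + R_L); requiring this ≤ 0.0590 gives R_L ≥ R_th(1/0.0590 − 1) = 559.3 × 15.95 = 8.92 kΩ.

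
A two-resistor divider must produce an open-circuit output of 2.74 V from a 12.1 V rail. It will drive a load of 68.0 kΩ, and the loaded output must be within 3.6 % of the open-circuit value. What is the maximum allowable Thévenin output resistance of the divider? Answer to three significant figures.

Loading drop = R_th/(R_th + R_L) ≤ 0.0360, so R_th ≤ R_L · ε/(1−ε) = 68.0 kΩ × 0.0360/0.9640 = 2.54 kΩ.
(Any R1, R2 with R2/(R1+R2) = 0.226 and R1‖R2 ≤ 2.54 kΩ will meet the spec.)

R_th ≤ 2.54 kΩ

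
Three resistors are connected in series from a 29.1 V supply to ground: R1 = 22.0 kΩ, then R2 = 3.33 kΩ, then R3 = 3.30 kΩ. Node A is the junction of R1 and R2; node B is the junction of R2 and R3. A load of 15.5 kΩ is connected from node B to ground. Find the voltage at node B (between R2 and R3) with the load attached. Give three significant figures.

At node B, R3 is in parallel with the load: R3‖R_L = 2.721 kΩ.
Below node A the resistance is R2 + (R3‖R_L) = 6.051 kΩ, so V_A = 29.1 × 6.051/28.05 = 6.277 V.
Then V_B = V_A × (R3‖R_L)/(R2 + R3‖R_L) = 6.277 × 2.721/6.051 = 2.82 V.

V ≈ 2.82 V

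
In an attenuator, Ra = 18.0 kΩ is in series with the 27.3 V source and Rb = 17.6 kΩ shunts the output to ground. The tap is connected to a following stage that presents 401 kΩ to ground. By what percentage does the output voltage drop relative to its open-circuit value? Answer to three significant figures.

2.17 %

The divider's output (Thévenin) resistance is Ra‖Rb = 8.899 kΩ.
Fractional drop under load = R_th/(R_th + R_L) = 8.899 / (8.899 + 401) = 0.02171.
So the output falls by 2.17 %.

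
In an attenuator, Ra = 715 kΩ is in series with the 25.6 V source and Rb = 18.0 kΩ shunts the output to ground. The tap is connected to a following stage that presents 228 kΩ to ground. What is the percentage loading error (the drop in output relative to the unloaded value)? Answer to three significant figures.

The divider's output (Thévenin) resistance is Ra‖Rb = 17.56 kΩ.
Fractional drop under load = R_th/(R_th + R_L) = 17.56 / (17.56 + 228) = 0.07150.
So the output falls by 7.15 %.

7.15 %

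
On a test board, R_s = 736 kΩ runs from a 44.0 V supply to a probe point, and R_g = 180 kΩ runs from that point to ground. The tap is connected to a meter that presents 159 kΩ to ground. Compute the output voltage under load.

The load sits in parallel with R_g: R_g‖R_L = (180 × 159) / (180 + 159) = 84.42 kΩ.
V_out = 44.0 × 84.42 / (736 + 84.42) = 44.0 × 84.42/820.4 = 4.53 V.

V_out ≈ 4.53 V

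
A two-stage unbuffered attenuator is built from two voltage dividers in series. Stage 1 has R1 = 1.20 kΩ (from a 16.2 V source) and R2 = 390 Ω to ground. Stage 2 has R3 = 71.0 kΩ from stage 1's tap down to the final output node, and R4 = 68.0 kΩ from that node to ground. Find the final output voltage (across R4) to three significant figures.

Stage 2 presents R3+R4 = 139000 Ω as a load on stage 1's tap.
Stage 1's lower leg becomes R2‖(R3+R4) = 388.9 Ω, so V_mid = 16.2 × 388.9/1589 = 3.965 V.
Stage 2 is itself unloaded: V_out = V_mid × R4/(R3+R4) = 3.965 × 68000/139000 = 1.94 V.

V_out ≈ 1.94 V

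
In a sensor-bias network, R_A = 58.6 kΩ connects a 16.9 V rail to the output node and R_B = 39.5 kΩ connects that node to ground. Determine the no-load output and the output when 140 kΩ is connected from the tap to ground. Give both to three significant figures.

Unloaded: 6.80 V; loaded: 5.82 V

Open-circuit: V = 16.9 × 39.5/(58.6 + 39.5) = 6.80 V.
With the load, R_B becomes R_B‖R_L = 30.81 kΩ, so V = 16.9 × 30.81/89.41 = 5.82 V.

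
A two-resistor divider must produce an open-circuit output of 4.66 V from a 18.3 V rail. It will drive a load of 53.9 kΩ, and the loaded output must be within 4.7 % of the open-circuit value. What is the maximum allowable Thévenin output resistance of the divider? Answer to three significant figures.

Loading drop = R_th/(R_th + R_L) ≤ 0.0470, so R_th ≤ R_L · ε/(1−ε) = 53.9 kΩ × 0.0470/0.9530 = 2.66 kΩ.

R_th ≤ 2.66 kΩ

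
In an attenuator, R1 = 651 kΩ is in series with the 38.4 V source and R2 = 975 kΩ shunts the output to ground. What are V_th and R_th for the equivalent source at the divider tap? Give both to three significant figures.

V_th = 23.0 V, R_th = 390 kΩ

V_th is the open-circuit tap voltage: 38.4 × 975/(651 + 975) = 23.0 V.
With the supply zeroed, R1 and R2 appear in parallel from the tap: R_th = R1‖R2 = (651 × 975)/1626 = 390 kΩ.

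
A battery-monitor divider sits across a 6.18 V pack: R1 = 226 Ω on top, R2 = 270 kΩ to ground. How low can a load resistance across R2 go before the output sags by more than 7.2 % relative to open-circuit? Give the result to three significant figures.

R_L(min) ≈ 2.91 kΩ

Output resistance R_th = R1‖R2 = (226 × 270000)/270200 = 225.8 Ω.
The fractional drop is R_th/(R_th + R_L); requiring this ≤ 0.0720 gives R_L ≥ R_th(1/0.0720 − 1) = 225.8 × 12.89 = 2.91 kΩ.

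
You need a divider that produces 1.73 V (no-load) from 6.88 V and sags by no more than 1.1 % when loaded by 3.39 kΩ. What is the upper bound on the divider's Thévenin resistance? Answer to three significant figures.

Loading drop = R_th/(R_th + R_L) ≤ 0.0110, so R_th ≤ R_L · ε/(1−ε) = 3.39 kΩ × 0.0110/0.9890 = 37.7 Ω.
(Any R1, R2 with R2/(R1+R2) = 0.251 and R1‖R2 ≤ 37.7 Ω will meet the spec.)

R_th ≤ 37.7 Ω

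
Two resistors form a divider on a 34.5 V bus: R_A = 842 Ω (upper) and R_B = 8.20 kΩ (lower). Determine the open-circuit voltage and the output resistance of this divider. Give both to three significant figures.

V_th = 31.3 V, R_th = 764 Ω

V_th is the open-circuit tap voltage: 34.5 × 8200/(842 + 8200) = 31.3 V.
With the supply zeroed, R_A and R_B appear in parallel from the tap: R_th = R_A‖R_B = (842 × 8200)/9042 = 764 Ω.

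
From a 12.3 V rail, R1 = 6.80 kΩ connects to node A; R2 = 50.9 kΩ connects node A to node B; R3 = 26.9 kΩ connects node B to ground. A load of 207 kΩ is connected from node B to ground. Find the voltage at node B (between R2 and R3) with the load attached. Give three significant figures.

V ≈ 3.59 V

At node B, R3 is in parallel with the load: R3‖R_L = 23.81 kΩ.
Below node A the resistance is R2 + (R3‖R_L) = 74.71 kΩ, so V_A = 12.3 × 74.71/81.51 = 11.27 V.
Then V_B = V_A × (R3‖R_L)/(R2 + R3‖R_L) = 11.27 × 23.81/74.71 = 3.59 V.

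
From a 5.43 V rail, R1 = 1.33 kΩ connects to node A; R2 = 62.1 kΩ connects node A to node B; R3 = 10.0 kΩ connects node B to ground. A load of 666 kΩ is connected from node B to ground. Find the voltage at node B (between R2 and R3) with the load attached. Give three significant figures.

V ≈ 0.730 V

At node B, R3 is in parallel with the load: R3‖R_L = 9.852 kΩ.
Below node A the resistance is R2 + (R3‖R_L) = 71.95 kΩ, so V_A = 5.43 × 71.95/73.28 = 5.331 V.
Then V_B = V_A × (R3‖R_L)/(R2 + R3‖R_L) = 5.331 × 9.852/71.95 = 0.730 V.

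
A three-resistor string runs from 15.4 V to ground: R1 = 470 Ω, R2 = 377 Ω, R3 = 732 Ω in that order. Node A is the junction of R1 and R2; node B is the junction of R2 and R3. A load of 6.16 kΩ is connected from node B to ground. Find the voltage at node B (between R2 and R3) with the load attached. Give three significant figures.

V ≈ 6.71 V

At node B, R3 is in parallel with the load: R3‖R_L = 654.3 Ω.
Below node A the resistance is R2 + (R3‖R_L) = 1031 Ω, so V_A = 15.4 × 1031/1501 = 10.58 V.
Then V_B = V_A × (R3‖R_L)/(R2 + R3‖R_L) = 10.58 × 654.3/1031 = 6.71 V.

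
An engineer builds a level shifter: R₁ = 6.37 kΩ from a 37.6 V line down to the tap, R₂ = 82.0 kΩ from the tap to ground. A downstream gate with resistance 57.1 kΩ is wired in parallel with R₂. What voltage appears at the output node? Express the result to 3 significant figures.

The load sits in parallel with R₂: R₂‖R_L = (82.0 × 57.1) / (82.0 + 57.1) = 33.66 kΩ.
V_out = 37.6 × 33.66 / (6.37 + 33.66) = 37.6 × 33.66/40.03 = 31.6 V.

V_out ≈ 31.6 V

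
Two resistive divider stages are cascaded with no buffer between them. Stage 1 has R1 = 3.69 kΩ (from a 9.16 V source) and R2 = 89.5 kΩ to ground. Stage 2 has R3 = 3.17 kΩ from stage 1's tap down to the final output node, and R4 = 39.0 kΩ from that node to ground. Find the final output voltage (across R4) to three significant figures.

Stage 2 presents R3+R4 = 42.17 kΩ as a load on stage 1's tap.
Stage 1's lower leg becomes R2‖(R3+R4) = 28.66 kΩ, so V_mid = 9.16 × 28.66/32.35 = 8.115 V.
Stage 2 is itself unloaded: V_out = V_mid × R4/(R3+R4) = 8.115 × 39.0/42.17 = 7.51 V.

V_out ≈ 7.51 V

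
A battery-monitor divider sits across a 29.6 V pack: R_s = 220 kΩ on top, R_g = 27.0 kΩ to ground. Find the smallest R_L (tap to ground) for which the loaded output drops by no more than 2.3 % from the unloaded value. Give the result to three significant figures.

Output resistance R_th = R_s‖R_g = (220 × 27.0)/247.0 = 24.05 kΩ.
The fractional drop is R_th/(R_th + R_L); requiring this ≤ 0.0230 gives R_L ≥ R_th(1/0.0230 − 1) = 24.05 × 42.48 = 1.02 MΩ.

R_L(min) ≈ 1.02 MΩ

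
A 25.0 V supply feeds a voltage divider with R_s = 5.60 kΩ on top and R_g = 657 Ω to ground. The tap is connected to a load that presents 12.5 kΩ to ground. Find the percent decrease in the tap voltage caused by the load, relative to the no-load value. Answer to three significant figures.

The divider's output (Thévenin) resistance is R_s‖R_g = 588.0 Ω.
Fractional drop under load = R_th/(R_th + R_L) = 588.0 / (588.0 + 12500) = 0.04493.
So the output falls by 4.49 %.

4.49 %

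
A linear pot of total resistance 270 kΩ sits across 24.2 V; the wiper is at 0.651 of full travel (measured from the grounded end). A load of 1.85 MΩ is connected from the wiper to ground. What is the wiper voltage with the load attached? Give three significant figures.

The wiper splits the pot into (1−α)R = 94.23 kΩ above and αR = 175.8 kΩ below.
Lower section ‖ load = 160.5 kΩ.
V_wiper = 24.2 × 160.5/(94.23 + 160.5) = 15.2 V.

V ≈ 15.2 V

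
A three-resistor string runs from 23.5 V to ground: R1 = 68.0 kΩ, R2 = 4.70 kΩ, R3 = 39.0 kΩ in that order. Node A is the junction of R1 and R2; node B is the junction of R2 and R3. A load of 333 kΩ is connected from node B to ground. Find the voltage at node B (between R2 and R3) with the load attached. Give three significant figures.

V ≈ 7.62 V

At node B, R3 is in parallel with the load: R3‖R_L = 34.91 kΩ.
Below node A the resistance is R2 + (R3‖R_L) = 39.61 kΩ, so V_A = 23.5 × 39.61/107.6 = 8.650 V.
Then V_B = V_A × (R3‖R_L)/(R2 + R3‖R_L) = 8.650 × 34.91/39.61 = 7.62 V.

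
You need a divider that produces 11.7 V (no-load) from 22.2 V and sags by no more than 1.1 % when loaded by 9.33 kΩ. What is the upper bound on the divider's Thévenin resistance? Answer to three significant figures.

R_th ≤ 104 Ω

Loading drop = R_th/(R_th + R_L) ≤ 0.0110, so R_th ≤ R_L · ε/(1−ε) = 9.33 kΩ × 0.0110/0.9890 = 104 Ω.
(Any R1, R2 with R2/(R1+R2) = 0.527 and R1‖R2 ≤ 104 Ω will meet the spec.)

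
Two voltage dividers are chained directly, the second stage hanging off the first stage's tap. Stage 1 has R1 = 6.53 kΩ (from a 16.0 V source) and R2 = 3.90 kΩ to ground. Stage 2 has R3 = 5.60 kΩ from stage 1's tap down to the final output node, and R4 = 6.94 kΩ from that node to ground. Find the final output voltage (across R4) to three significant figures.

Stage 2 presents R3+R4 = 12.54 kΩ as a load on stage 1's tap.
Stage 1's lower leg becomes R2‖(R3+R4) = 2.975 kΩ, so V_mid = 16.0 × 2.975/9.505 = 5.008 V.
Stage 2 is itself unloaded: V_out = V_mid × R4/(R3+R4) = 5.008 × 6.94/12.54 = 2.77 V.

V_out ≈ 2.77 V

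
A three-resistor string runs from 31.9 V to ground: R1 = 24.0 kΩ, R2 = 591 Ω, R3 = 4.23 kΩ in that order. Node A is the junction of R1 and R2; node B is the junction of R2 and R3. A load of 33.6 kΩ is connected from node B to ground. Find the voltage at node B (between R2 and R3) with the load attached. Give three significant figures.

At node B, R3 is in parallel with the load: R3‖R_L = 3757 Ω.
Below node A the resistance is R2 + (R3‖R_L) = 4348 Ω, so V_A = 31.9 × 4348/28350 = 4.893 V.
Then V_B = V_A × (R3‖R_L)/(R2 + R3‖R_L) = 4.893 × 3757/4348 = 4.23 V.

V ≈ 4.23 V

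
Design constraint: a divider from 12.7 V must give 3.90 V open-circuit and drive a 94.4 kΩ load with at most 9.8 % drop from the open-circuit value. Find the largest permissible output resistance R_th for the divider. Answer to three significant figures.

R_th ≤ 10.3 kΩ

Loading drop = R_th/(R_th + R_L) ≤ 0.0980, so R_th ≤ R_L · ε/(1−ε) = 94.4 kΩ × 0.0980/0.9020 = 10.3 kΩ.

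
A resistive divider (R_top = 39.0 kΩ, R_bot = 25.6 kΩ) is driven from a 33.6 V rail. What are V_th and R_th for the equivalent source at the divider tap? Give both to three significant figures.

V_th is the open-circuit tap voltage: 33.6 × 25.6/(39.0 + 25.6) = 13.3 V.
With the supply zeroed, R_top and R_bot appear in parallel from the tap: R_th = R_top‖R_bot = (39.0 × 25.6)/64.60 = 15.5 kΩ.

V_th = 13.3 V, R_th = 15.5 kΩ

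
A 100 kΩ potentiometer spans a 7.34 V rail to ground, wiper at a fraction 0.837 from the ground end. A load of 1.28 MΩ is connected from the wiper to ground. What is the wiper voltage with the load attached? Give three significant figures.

V ≈ 6.08 V

The wiper splits the pot into (1−α)R = 16.30 kΩ above and αR = 83.70 kΩ below.
Lower section ‖ load = 78.56 kΩ.
V_wiper = 7.34 × 78.56/(16.30 + 78.56) = 6.08 V.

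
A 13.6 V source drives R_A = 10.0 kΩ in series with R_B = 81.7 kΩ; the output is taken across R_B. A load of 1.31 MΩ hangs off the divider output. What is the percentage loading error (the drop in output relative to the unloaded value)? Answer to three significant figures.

The divider's output (Thévenin) resistance is R_A‖R_B = 8.909 kΩ.
Fractional drop under load = R_th/(R_th + R_L) = 8.909 / (8.909 + 1310) = 0.006755.
So the output falls by 0.676 %.

0.676 %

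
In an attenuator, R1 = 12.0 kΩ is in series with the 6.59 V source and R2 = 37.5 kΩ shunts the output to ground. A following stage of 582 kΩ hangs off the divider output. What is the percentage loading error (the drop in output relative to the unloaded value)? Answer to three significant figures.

1.54 %

The divider's output (Thévenin) resistance is R1‖R2 = 9.091 kΩ.
Fractional drop under load = R_th/(R_th + R_L) = 9.091 / (9.091 + 582) = 0.01538.
So the output falls by 1.54 %.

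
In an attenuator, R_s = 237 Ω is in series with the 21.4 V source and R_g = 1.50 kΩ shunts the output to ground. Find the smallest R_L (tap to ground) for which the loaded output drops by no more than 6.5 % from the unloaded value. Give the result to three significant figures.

Output resistance R_th = R_s‖R_g = (237 × 1500)/1737 = 204.7 Ω.
The fractional drop is R_th/(R_th + R_L); requiring this ≤ 0.0650 gives R_L ≥ R_th(1/0.0650 − 1) = 204.7 × 14.38 = 2.94 kΩ.

R_L(min) ≈ 2.94 kΩ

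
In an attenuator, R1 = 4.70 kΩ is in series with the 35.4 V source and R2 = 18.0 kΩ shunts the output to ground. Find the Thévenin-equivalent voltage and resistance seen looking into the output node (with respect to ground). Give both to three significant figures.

V_th = 28.1 V, R_th = 3.73 kΩ

V_th is the open-circuit tap voltage: 35.4 × 18.0/(4.70 + 18.0) = 28.1 V.
With the supply zeroed, R1 and R2 appear in parallel from the tap: R_th = R1‖R2 = (4.70 × 18.0)/22.70 = 3.73 kΩ.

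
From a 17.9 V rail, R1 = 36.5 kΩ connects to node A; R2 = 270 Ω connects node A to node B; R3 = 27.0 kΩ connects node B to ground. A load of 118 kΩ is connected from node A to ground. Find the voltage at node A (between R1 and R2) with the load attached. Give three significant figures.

V ≈ 6.76 V

Below node A the series string R2+R3 = 27270 Ω sits in parallel with the 118000 Ω load: 22150 Ω.
V_A = 17.9 × 22150/(36500 + 22150) = 6.76 V.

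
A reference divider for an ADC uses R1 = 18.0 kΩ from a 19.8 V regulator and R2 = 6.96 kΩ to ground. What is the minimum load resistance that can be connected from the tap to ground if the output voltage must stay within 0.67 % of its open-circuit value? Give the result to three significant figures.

R_L(min) ≈ 744 kΩ

Output resistance R_th = R1‖R2 = (18.0 × 6.96)/24.96 = 5.019 kΩ.
The fractional drop is R_th/(R_th + R_L); requiring this ≤ 0.00670 gives R_L ≥ R_th(1/0.00670 − 1) = 5.019 × 148.3 = 744 kΩ.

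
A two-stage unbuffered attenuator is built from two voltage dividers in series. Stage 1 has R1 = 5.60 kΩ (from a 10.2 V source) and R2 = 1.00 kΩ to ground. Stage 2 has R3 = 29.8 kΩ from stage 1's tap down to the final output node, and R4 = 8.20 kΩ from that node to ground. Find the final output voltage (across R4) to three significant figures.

Stage 2 presents R3+R4 = 38.00 kΩ as a load on stage 1's tap.
Stage 1's lower leg becomes R2‖(R3+R4) = 0.9744 kΩ, so V_mid = 10.2 × 0.9744/6.574 = 1.512 V.
Stage 2 is itself unloaded: V_out = V_mid × R4/(R3+R4) = 1.512 × 8.20/38.00 = 0.326 V.

V_out ≈ 0.326 V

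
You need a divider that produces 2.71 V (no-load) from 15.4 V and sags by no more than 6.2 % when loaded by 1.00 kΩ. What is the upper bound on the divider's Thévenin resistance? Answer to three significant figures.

Loading drop = R_th/(R_th + R_L) ≤ 0.0620, so R_th ≤ R_L · ε/(1−ε) = 1.00 kΩ × 0.0620/0.9380 = 66.1 Ω.

R_th ≤ 66.1 Ω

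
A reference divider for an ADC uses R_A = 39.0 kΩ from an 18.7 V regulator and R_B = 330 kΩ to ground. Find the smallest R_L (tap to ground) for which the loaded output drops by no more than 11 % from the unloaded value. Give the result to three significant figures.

R_L(min) ≈ 282 kΩ

Output resistance R_th = R_A‖R_B = (39.0 × 330)/369.0 = 34.88 kΩ.
The fractional drop is R_th/(R_th + R_L); requiring this ≤ 0.110 gives R_L ≥ R_th(1/0.110 − 1) = 34.88 × 8.091 = 282 kΩ.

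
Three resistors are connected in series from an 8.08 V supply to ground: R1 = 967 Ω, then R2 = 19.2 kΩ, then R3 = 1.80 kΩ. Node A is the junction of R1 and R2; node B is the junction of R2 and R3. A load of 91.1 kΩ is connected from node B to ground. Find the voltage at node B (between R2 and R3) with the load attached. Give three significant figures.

At node B, R3 is in parallel with the load: R3‖R_L = 1765 Ω.
Below node A the resistance is R2 + (R3‖R_L) = 20970 Ω, so V_A = 8.08 × 20970/21930 = 7.724 V.
Then V_B = V_A × (R3‖R_L)/(R2 + R3‖R_L) = 7.724 × 1765/20970 = 0.650 V.

V ≈ 0.650 V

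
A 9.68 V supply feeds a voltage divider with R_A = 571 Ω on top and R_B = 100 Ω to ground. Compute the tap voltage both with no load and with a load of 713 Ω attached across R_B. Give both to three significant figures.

Unloaded: 1.44 V; loaded: 1.29 V

Open-circuit: V = 9.68 × 100/(571 + 100) = 1.44 V.
With the load, R_B becomes R_B‖R_L = 87.70 Ω, so V = 9.68 × 87.70/658.7 = 1.29 V.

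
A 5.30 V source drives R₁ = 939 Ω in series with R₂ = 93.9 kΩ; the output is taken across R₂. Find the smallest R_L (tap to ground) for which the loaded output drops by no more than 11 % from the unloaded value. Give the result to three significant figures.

R_L(min) ≈ 7.52 kΩ

Output resistance R_th = R₁‖R₂ = (939 × 93900)/94840 = 929.7 Ω.
The fractional drop is R_th/(R_th + R_L); requiring this ≤ 0.110 gives R_L ≥ R_th(1/0.110 − 1) = 929.7 × 8.091 = 7.52 kΩ.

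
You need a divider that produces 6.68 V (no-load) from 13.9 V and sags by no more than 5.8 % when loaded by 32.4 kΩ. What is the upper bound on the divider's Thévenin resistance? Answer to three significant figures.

Loading drop = R_th/(R_th + R_L) ≤ 0.0580, so R_th ≤ R_L · ε/(1−ε) = 32.4 kΩ × 0.0580/0.9420 = 1.99 kΩ.

R_th ≤ 1.99 kΩ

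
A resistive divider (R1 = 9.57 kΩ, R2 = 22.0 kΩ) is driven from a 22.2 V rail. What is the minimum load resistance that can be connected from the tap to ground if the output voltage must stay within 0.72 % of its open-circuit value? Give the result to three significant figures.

Output resistance R_th = R1‖R2 = (9.57 × 22.0)/31.57 = 6.669 kΩ.
The fractional drop is R_th/(R_th + R_L); requiring this ≤ 0.00720 gives R_L ≥ R_th(1/0.00720 − 1) = 6.669 × 137.9 = 920 kΩ.

R_L(min) ≈ 920 kΩ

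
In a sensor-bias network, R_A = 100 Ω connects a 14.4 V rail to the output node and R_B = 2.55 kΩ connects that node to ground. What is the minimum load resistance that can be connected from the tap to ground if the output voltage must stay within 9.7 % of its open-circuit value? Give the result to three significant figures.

Output resistance R_th = R_A‖R_B = (100 × 2550)/2650 = 96.23 Ω.
The fractional drop is R_th/(R_th + R_L); requiring this ≤ 0.0970 gives R_L ≥ R_th(1/0.0970 − 1) = 96.23 × 9.309 = 896 Ω.

R_L(min) ≈ 896 Ω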